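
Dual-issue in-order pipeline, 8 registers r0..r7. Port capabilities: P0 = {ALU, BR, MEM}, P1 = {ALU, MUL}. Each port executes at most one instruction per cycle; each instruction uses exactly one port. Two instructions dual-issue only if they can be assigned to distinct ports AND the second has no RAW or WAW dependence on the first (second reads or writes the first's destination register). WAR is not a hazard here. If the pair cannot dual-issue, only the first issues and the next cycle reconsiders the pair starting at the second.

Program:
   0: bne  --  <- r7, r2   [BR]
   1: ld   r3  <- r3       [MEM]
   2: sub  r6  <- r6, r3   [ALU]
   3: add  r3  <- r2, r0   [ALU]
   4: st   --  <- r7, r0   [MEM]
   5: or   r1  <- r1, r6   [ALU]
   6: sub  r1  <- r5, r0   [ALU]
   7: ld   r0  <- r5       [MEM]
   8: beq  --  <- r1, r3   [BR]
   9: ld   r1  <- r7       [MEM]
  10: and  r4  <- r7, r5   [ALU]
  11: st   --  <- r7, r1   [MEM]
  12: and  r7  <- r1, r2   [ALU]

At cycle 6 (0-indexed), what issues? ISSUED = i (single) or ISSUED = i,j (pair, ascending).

[0] i0  bne.BR  -- no-port BR/MEM
[1] i1  ld.MEM  -- RAW r3
[2] i2&i3  sub.ALU+add.ALU  -- 2-wide
[3] i4&i5  st.MEM+or.ALU  -- 2-wide
[4] i6&i7  sub.ALU+ld.MEM  -- 2-wide
[5] i8  beq.BR  -- no-port BR/MEM
[6] i9&i10  ld.MEM+and.ALU  -- 2-wide
[7] i11&i12  st.MEM+and.ALU  -- 2-wide

ISSUED = 9,10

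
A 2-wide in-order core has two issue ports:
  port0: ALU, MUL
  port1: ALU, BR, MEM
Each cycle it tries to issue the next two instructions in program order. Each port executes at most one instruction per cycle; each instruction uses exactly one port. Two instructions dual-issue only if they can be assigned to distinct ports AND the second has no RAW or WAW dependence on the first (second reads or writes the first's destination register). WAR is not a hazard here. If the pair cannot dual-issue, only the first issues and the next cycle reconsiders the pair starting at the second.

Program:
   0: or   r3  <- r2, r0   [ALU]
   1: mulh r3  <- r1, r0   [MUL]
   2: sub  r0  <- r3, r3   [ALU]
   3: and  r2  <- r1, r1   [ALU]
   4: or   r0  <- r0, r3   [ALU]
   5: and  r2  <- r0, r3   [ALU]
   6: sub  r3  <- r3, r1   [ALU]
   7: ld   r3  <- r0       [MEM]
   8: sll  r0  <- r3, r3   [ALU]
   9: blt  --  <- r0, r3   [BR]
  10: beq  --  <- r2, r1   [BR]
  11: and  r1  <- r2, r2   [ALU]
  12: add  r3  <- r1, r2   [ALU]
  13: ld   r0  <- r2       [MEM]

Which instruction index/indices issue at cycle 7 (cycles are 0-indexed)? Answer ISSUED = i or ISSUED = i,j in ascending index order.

0. or.ALU @i0  | WAW r3
1. mulh.MUL @i1  | RAW r3
2. sub.ALU and.ALU @i2+i3  | dual
3. or.ALU @i4  | RAW r0
4. and.ALU sub.ALU @i5+i6  | dual
5. ld.MEM @i7  | RAW r3
6. sll.ALU @i8  | RAW r0
7. blt.BR @i9  | no-port BR/BR
8. beq.BR and.ALU @i10+i11  | dual
9. add.ALU ld.MEM @i12+i13  | dual

ISSUED = 9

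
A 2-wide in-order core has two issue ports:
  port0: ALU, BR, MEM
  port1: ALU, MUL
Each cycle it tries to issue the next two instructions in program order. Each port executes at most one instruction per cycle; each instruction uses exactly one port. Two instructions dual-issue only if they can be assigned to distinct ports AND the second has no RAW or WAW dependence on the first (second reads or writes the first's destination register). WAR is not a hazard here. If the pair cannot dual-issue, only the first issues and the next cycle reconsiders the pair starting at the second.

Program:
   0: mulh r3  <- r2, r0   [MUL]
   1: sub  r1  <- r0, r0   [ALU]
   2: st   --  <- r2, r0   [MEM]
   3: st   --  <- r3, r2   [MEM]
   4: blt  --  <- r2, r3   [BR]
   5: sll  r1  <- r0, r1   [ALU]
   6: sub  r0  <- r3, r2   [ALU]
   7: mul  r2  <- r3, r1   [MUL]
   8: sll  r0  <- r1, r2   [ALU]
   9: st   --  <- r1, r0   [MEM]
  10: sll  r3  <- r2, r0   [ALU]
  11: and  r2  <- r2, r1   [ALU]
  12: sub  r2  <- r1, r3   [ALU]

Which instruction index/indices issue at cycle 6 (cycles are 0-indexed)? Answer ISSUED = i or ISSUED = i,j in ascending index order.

ISSUED = 9,10

[0] i0+i1  mulh;sub  -- 2-wide
[1] i2  st  -- no-port MEM/MEM
[2] i3  st  -- no-port MEM/BR
[3] i4+i5  blt;sll  -- 2-wide
[4] i6+i7  sub;mul  -- 2-wide
[5] i8  sll  -- RAW r0
[6] i9+i10  st;sll  -- 2-wide
[7] i11  and  -- WAW r2
[8] i12  sub  -- tail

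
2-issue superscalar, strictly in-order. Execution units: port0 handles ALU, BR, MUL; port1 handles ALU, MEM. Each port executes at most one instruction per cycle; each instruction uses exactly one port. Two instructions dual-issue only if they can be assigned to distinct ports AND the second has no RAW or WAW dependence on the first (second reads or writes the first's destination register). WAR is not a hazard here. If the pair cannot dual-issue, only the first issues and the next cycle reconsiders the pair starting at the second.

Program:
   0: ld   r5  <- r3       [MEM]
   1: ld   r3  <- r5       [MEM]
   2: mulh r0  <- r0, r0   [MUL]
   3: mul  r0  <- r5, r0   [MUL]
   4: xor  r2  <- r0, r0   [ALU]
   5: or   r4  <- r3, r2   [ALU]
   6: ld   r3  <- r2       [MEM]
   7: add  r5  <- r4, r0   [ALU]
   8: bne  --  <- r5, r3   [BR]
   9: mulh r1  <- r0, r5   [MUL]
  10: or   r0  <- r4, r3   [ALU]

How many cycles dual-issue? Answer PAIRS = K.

PAIRS = 3

#0 head=0: ld.MEM i0 no-port MEM/MEM
#1 head=1: ld.MEM mulh.MUL i1/i2 2-wide
#2 head=3: mul.MUL i3 RAW r0
#3 head=4: xor.ALU i4 RAW r2
#4 head=5: or.ALU ld.MEM i5/i6 2-wide
#5 head=7: add.ALU i7 RAW r5
#6 head=8: bne.BR i8 no-port BR/MUL
#7 head=9: mulh.MUL or.ALU i9/i10 2-wide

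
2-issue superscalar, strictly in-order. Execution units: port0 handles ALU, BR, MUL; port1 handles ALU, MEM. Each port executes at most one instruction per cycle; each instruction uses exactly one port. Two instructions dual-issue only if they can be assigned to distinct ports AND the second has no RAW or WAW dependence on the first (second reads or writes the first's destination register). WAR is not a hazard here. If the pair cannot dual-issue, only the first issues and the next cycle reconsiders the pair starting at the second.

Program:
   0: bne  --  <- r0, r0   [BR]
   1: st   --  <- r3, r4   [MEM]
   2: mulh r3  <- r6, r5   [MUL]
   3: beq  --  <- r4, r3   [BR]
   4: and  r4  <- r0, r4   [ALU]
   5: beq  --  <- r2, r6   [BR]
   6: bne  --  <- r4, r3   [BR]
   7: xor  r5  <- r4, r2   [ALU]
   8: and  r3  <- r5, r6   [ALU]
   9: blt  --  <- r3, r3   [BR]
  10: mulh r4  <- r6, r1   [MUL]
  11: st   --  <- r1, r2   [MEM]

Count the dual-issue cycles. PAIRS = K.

PAIRS = 4

[0] i0/i1  bne+st  -- 2-wide
[1] i2  mulh  -- no-port MUL/BR
[2] i3/i4  beq+and  -- 2-wide
[3] i5  beq  -- no-port BR/BR
[4] i6/i7  bne+xor  -- 2-wide
[5] i8  and  -- RAW r3
[6] i9  blt  -- no-port BR/MUL
[7] i10/i11  mulh+st  -- 2-wide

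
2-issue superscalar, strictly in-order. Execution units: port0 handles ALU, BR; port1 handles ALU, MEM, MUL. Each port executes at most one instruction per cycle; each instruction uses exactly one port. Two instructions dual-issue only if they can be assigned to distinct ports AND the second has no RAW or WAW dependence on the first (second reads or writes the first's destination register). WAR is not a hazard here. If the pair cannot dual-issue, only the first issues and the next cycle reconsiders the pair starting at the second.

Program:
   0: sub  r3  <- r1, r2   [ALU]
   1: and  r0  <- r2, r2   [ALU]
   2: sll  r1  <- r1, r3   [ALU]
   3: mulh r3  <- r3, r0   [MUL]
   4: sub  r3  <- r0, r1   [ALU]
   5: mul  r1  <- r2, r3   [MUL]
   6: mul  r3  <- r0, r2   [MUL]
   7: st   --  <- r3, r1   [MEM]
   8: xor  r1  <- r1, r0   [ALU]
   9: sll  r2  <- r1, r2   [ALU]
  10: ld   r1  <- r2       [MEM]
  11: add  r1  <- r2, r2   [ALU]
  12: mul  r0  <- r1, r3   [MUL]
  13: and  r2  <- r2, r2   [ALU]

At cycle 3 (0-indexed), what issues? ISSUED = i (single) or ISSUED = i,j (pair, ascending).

[0] i0&i1  sub.ALU/and.ALU  -- pair
[1] i2&i3  sll.ALU/mulh.MUL  -- pair
[2] i4  sub.ALU  -- RAW r3
[3] i5  mul.MUL  -- no-port MUL/MUL
[4] i6  mul.MUL  -- no-port MUL/MEM
[5] i7&i8  st.MEM/xor.ALU  -- pair
[6] i9  sll.ALU  -- RAW r2
[7] i10  ld.MEM  -- WAW r1
[8] i11  add.ALU  -- RAW r1
[9] i12&i13  mul.MUL/and.ALU  -- pair

ISSUED = 5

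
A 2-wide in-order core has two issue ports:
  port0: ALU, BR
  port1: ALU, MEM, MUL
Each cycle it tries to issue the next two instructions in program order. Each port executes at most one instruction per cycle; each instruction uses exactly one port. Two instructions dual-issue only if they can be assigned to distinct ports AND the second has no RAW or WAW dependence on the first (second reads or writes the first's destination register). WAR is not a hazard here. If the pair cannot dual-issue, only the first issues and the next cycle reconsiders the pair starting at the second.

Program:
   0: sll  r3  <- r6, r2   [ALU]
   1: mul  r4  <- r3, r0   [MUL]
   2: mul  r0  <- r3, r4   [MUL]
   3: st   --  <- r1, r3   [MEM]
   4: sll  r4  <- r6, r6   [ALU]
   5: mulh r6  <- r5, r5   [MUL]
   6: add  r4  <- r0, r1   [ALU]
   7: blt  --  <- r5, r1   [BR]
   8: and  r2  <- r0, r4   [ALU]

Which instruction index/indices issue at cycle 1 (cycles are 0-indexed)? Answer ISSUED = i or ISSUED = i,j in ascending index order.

c0: i0 sll.ALU  RAW r3
c1: i1 mul.MUL  no-port MUL/MUL
c2: i2 mul.MUL  no-port MUL/MEM
c3: i3/i4 st.MEM;sll.ALU  dual
c4: i5/i6 mulh.MUL;add.ALU  dual
c5: i7/i8 blt.BR;and.ALU  dual

ISSUED = 1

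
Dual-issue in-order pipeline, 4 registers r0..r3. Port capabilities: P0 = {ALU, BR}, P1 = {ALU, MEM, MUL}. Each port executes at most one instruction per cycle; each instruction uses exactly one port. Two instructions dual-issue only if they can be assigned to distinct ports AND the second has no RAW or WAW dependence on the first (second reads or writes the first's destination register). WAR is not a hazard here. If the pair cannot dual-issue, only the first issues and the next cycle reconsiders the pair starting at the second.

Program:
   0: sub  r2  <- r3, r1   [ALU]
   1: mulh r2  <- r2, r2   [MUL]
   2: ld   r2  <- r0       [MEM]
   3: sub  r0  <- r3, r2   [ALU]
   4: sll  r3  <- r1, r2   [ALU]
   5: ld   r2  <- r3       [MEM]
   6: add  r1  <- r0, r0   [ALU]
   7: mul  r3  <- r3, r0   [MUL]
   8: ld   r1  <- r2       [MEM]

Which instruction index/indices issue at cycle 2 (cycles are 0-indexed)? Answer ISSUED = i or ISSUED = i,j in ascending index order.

ISSUED = 2

  cy0 -> i0 (sub) RAW+WAW r2
  cy1 -> i1 (mulh) no-port MUL/MEM
  cy2 -> i2 (ld) RAW r2
  cy3 -> i3&i4 (sub;sll) dual
  cy4 -> i5&i6 (ld;add) dual
  cy5 -> i7 (mul) no-port MUL/MEM
  cy6 -> i8 (ld) tail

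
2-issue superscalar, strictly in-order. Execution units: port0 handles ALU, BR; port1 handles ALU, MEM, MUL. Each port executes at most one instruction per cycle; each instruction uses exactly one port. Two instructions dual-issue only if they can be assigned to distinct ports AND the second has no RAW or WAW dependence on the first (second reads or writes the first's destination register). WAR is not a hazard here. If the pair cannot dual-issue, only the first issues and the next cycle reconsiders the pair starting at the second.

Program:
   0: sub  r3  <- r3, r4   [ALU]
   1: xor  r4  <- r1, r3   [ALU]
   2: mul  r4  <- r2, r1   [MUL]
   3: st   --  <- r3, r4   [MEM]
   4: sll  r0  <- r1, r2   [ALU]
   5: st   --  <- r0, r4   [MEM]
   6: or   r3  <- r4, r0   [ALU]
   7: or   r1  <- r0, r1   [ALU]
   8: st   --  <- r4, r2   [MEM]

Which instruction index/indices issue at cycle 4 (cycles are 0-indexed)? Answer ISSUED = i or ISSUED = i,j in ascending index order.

ISSUED = 5,6

t=0 i0:sub ; RAW r3
t=1 i1:xor ; WAW r4
t=2 i2:mul ; no-port MUL/MEM
t=3 i3+i4:st sll ; pair
t=4 i5+i6:st or ; pair
t=5 i7+i8:or st ; pair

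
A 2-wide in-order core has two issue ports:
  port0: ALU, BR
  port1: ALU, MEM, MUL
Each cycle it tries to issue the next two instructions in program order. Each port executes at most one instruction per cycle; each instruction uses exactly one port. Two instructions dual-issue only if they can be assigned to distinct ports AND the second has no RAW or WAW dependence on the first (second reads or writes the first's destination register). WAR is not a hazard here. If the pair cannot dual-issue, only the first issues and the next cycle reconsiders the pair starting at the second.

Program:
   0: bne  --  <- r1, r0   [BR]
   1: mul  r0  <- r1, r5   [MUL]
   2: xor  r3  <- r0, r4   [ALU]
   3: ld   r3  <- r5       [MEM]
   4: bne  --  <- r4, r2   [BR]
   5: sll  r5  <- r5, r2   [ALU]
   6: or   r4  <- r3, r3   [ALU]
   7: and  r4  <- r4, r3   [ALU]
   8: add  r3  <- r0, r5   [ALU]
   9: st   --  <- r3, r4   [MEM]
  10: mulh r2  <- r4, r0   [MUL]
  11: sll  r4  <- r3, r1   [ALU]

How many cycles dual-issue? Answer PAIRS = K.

t=0 i0/i1:bne+mul ; dual
t=1 i2:xor ; WAW r3
t=2 i3/i4:ld+bne ; dual
t=3 i5/i6:sll+or ; dual
t=4 i7/i8:and+add ; dual
t=5 i9:st ; no-port MEM/MUL
t=6 i10/i11:mulh+sll ; dual

PAIRS = 5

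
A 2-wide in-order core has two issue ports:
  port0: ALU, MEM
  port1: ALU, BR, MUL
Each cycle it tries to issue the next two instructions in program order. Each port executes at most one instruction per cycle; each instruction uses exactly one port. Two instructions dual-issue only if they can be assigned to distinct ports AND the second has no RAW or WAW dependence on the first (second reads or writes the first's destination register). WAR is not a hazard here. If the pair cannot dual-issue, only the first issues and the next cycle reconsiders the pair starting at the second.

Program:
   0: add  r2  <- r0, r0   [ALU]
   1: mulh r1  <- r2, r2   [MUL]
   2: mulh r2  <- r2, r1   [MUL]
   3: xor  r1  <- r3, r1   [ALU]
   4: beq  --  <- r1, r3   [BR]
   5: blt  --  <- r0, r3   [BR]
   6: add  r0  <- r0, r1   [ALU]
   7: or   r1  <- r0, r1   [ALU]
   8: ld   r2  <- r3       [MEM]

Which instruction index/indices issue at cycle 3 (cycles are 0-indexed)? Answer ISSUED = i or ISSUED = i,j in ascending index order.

ISSUED = 4

t=0 i0:add.ALU ; RAW r2
t=1 i1:mulh.MUL ; no-port MUL/MUL
t=2 i2&i3:mulh.MUL/xor.ALU ; pair
t=3 i4:beq.BR ; no-port BR/BR
t=4 i5&i6:blt.BR/add.ALU ; pair
t=5 i7&i8:or.ALU/ld.MEM ; pair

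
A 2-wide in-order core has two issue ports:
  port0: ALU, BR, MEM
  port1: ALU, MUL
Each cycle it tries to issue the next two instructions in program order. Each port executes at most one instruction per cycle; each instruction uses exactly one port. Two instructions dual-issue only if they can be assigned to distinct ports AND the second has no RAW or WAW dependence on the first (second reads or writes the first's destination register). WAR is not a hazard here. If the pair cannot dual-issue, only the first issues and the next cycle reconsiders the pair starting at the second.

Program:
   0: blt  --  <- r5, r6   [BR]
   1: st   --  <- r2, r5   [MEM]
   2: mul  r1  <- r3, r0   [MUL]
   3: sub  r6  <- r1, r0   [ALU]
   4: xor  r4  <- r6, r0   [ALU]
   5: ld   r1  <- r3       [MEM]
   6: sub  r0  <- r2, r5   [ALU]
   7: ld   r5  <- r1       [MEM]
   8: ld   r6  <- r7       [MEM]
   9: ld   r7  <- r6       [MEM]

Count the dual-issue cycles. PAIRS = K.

PAIRS = 3

  cy0 -> i0 (blt) no-port BR/MEM
  cy1 -> i1&i2 (st/mul) 2-wide
  cy2 -> i3 (sub) RAW r6
  cy3 -> i4&i5 (xor/ld) 2-wide
  cy4 -> i6&i7 (sub/ld) 2-wide
  cy5 -> i8 (ld) no-port MEM/MEM
  cy6 -> i9 (ld) tail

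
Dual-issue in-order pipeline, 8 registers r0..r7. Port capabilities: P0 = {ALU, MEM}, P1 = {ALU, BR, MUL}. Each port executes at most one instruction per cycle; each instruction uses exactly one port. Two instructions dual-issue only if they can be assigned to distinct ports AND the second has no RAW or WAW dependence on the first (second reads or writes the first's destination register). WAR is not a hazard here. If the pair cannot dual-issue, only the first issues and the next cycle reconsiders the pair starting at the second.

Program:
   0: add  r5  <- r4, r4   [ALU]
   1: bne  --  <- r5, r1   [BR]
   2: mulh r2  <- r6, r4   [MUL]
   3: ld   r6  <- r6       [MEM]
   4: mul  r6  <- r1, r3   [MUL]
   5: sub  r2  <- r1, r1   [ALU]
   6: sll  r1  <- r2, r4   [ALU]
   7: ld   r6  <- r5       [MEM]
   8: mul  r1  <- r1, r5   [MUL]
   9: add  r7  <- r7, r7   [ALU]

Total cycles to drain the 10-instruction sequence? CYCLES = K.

0. add @i0  | RAW r5
1. bne @i1  | no-port BR/MUL
2. mulh ld @i2/i3  | dual
3. mul sub @i4/i5  | dual
4. sll ld @i6/i7  | dual
5. mul add @i8/i9  | dual

CYCLES = 6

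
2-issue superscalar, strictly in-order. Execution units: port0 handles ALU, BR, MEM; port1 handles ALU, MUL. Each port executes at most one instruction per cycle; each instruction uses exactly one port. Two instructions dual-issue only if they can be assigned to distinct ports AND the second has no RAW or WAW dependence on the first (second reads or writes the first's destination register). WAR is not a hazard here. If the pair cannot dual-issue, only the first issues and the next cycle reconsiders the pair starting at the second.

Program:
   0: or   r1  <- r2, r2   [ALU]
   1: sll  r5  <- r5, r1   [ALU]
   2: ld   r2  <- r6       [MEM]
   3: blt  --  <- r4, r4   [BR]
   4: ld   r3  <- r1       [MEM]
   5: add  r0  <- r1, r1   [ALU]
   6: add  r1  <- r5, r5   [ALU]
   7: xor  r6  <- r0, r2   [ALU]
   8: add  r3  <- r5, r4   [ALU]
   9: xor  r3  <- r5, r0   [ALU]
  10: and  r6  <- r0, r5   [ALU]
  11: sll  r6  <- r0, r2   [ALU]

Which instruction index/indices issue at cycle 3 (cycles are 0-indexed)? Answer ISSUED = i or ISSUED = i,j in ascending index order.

ISSUED = 4,5

0. or @i0  | RAW r1
1. sll;ld @i1,i2  | 2-wide
2. blt @i3  | no-port BR/MEM
3. ld;add @i4,i5  | 2-wide
4. add;xor @i6,i7  | 2-wide
5. add @i8  | WAW r3
6. xor;and @i9,i10  | 2-wide
7. sll @i11  | tail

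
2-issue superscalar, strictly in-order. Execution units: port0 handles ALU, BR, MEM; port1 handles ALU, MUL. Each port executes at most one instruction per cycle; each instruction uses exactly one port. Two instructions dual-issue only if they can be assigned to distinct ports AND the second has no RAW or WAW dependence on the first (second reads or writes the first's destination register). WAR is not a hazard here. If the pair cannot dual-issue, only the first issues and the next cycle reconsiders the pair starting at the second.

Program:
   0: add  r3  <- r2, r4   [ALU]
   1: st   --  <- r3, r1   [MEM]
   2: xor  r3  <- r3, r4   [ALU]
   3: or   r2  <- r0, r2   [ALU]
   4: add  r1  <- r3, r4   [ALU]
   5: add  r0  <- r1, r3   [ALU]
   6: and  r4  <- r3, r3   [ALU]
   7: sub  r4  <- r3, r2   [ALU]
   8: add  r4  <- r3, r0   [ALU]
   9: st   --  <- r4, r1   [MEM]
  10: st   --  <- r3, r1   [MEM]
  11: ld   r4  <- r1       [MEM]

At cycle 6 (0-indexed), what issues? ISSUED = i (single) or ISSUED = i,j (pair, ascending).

#0 head=0: add.ALU i0 RAW r3
#1 head=1: st.MEM/xor.ALU i1/i2 dual
#2 head=3: or.ALU/add.ALU i3/i4 dual
#3 head=5: add.ALU/and.ALU i5/i6 dual
#4 head=7: sub.ALU i7 WAW r4
#5 head=8: add.ALU i8 RAW r4
#6 head=9: st.MEM i9 no-port MEM/MEM
#7 head=10: st.MEM i10 no-port MEM/MEM
#8 head=11: ld.MEM i11 tail

ISSUED = 9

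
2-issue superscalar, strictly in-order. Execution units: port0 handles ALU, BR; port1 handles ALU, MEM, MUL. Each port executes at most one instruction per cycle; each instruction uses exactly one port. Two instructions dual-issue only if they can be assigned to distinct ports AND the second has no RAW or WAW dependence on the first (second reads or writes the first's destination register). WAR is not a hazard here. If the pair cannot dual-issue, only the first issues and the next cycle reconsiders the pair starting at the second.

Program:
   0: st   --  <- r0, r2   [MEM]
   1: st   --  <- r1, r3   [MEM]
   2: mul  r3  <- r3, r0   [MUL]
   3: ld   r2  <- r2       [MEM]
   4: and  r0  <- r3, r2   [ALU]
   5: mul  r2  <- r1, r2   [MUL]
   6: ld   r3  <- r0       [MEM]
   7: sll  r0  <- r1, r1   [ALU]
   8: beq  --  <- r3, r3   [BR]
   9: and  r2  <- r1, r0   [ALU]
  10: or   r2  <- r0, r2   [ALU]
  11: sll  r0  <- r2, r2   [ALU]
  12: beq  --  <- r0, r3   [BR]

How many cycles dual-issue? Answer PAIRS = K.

  cy0 -> i0 (st) no-port MEM/MEM
  cy1 -> i1 (st) no-port MEM/MUL
  cy2 -> i2 (mul) no-port MUL/MEM
  cy3 -> i3 (ld) RAW r2
  cy4 -> i4+i5 (and/mul) 2-wide
  cy5 -> i6+i7 (ld/sll) 2-wide
  cy6 -> i8+i9 (beq/and) 2-wide
  cy7 -> i10 (or) RAW r2
  cy8 -> i11 (sll) RAW r0
  cy9 -> i12 (beq) tail

PAIRS = 3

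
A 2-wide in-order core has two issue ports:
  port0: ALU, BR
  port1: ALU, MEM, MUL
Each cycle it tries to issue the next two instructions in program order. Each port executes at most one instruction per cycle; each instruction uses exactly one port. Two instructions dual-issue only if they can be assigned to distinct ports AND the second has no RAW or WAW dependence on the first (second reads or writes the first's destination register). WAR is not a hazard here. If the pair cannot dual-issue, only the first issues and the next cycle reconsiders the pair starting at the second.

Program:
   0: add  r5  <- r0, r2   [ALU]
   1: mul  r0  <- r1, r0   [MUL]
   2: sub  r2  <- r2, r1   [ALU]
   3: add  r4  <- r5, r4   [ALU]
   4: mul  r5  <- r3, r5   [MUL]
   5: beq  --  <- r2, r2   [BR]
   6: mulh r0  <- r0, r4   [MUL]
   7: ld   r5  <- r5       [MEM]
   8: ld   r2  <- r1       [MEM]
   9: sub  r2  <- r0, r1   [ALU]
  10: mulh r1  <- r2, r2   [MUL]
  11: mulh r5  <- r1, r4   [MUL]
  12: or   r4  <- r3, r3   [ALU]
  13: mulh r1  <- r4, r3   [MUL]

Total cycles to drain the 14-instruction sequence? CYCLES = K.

  cy0 -> i0+i1 (add.ALU/mul.MUL) pair
  cy1 -> i2+i3 (sub.ALU/add.ALU) pair
  cy2 -> i4+i5 (mul.MUL/beq.BR) pair
  cy3 -> i6 (mulh.MUL) no-port MUL/MEM
  cy4 -> i7 (ld.MEM) no-port MEM/MEM
  cy5 -> i8 (ld.MEM) WAW r2
  cy6 -> i9 (sub.ALU) RAW r2
  cy7 -> i10 (mulh.MUL) no-port MUL/MUL
  cy8 -> i11+i12 (mulh.MUL/or.ALU) pair
  cy9 -> i13 (mulh.MUL) tail

CYCLES = 10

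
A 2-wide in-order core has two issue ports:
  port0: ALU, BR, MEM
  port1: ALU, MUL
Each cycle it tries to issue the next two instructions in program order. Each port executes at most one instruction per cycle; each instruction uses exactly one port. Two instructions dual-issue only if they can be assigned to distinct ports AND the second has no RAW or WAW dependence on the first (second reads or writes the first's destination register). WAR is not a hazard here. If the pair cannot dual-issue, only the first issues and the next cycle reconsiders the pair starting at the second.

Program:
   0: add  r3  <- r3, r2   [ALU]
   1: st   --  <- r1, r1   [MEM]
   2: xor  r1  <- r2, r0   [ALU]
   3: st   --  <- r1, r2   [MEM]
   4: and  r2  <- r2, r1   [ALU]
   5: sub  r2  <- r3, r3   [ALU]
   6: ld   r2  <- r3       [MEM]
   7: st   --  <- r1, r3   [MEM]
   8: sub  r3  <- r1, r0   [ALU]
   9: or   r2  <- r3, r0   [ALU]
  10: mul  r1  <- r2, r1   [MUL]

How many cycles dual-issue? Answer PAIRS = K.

PAIRS = 3

  cy0 -> i0/i1 (add.ALU/st.MEM) 2-wide
  cy1 -> i2 (xor.ALU) RAW r1
  cy2 -> i3/i4 (st.MEM/and.ALU) 2-wide
  cy3 -> i5 (sub.ALU) WAW r2
  cy4 -> i6 (ld.MEM) no-port MEM/MEM
  cy5 -> i7/i8 (st.MEM/sub.ALU) 2-wide
  cy6 -> i9 (or.ALU) RAW r2
  cy7 -> i10 (mul.MUL) tail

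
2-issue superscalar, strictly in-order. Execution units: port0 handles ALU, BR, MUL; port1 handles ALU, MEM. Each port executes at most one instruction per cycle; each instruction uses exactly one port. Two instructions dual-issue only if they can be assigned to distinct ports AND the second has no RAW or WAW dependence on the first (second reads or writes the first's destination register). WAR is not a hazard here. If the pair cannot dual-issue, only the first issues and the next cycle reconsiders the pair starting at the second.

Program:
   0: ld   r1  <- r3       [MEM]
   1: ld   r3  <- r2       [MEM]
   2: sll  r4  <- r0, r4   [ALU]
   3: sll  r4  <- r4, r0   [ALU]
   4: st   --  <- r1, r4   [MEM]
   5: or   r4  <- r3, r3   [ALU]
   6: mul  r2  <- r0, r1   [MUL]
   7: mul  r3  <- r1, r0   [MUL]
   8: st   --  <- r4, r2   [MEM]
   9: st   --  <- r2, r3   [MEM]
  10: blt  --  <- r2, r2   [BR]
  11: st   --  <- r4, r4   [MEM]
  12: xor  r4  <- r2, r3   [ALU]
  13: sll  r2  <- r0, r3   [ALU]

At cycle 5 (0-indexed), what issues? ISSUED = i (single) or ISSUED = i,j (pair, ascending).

ISSUED = 7,8

t=0 i0:ld ; no-port MEM/MEM
t=1 i1+i2:ld;sll ; 2-wide
t=2 i3:sll ; RAW r4
t=3 i4+i5:st;or ; 2-wide
t=4 i6:mul ; no-port MUL/MUL
t=5 i7+i8:mul;st ; 2-wide
t=6 i9+i10:st;blt ; 2-wide
t=7 i11+i12:st;xor ; 2-wide
t=8 i13:sll ; tail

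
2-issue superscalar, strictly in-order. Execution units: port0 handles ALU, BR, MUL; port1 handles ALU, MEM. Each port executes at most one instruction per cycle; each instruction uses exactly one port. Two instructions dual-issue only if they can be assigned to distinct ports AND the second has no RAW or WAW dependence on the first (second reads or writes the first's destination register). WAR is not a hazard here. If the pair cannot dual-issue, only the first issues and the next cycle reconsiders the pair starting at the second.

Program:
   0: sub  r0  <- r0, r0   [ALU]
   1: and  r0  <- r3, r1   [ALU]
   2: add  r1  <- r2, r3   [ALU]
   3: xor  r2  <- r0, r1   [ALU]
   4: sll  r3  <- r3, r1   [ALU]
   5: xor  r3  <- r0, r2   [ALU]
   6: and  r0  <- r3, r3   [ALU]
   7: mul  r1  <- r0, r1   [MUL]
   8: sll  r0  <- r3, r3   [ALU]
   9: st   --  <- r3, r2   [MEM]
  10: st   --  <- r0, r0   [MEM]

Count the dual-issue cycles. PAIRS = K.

PAIRS = 3

#0 head=0: sub i0 WAW r0
#1 head=1: and add i1/i2 pair
#2 head=3: xor sll i3/i4 pair
#3 head=5: xor i5 RAW r3
#4 head=6: and i6 RAW r0
#5 head=7: mul sll i7/i8 pair
#6 head=9: st i9 no-port MEM/MEM
#7 head=10: st i10 tail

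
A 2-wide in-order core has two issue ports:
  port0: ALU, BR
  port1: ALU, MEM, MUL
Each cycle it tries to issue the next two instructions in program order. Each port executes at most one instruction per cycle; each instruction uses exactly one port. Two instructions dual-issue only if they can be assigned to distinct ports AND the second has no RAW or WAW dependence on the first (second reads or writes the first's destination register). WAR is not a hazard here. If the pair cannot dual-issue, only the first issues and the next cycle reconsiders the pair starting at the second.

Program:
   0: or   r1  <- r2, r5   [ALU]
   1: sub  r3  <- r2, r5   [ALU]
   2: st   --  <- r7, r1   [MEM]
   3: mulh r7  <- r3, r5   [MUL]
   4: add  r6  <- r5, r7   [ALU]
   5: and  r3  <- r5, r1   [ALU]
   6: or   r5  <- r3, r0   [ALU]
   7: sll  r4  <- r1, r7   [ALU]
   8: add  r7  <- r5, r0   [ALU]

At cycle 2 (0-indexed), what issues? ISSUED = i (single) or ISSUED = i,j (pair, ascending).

ISSUED = 3

c0: i0,i1 or+sub  dual
c1: i2 st  no-port MEM/MUL
c2: i3 mulh  RAW r7
c3: i4,i5 add+and  dual
c4: i6,i7 or+sll  dual
c5: i8 add  tail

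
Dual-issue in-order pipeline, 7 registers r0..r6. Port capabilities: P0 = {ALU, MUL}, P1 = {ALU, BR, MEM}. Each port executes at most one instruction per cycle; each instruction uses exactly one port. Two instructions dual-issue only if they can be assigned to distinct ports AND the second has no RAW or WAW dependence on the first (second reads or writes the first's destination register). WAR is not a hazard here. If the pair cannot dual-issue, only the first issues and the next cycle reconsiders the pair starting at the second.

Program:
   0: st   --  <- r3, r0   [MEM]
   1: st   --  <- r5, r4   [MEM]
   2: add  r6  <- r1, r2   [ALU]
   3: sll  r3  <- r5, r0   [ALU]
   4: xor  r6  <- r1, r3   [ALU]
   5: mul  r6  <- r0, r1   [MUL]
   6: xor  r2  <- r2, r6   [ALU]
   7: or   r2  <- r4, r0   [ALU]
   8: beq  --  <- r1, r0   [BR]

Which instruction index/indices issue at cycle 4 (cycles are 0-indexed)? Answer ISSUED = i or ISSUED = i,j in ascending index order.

  cy0 -> i0 (st) no-port MEM/MEM
  cy1 -> i1,i2 (st+add) pair
  cy2 -> i3 (sll) RAW r3
  cy3 -> i4 (xor) WAW r6
  cy4 -> i5 (mul) RAW r6
  cy5 -> i6 (xor) WAW r2
  cy6 -> i7,i8 (or+beq) pair

ISSUED = 5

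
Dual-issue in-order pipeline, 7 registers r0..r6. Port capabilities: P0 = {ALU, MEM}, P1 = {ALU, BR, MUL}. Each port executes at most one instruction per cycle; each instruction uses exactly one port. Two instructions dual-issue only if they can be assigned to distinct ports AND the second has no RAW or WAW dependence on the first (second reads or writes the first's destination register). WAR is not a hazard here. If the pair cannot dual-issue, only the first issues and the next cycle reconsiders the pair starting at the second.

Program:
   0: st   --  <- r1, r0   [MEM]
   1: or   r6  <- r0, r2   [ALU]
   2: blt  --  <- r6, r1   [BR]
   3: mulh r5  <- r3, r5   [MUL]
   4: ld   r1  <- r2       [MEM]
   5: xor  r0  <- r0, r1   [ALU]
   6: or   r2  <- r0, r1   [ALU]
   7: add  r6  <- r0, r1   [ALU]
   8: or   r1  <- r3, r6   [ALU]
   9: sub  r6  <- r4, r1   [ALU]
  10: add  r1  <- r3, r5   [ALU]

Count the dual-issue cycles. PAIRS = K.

PAIRS = 4

[0] i0&i1  st;or  -- dual
[1] i2  blt  -- no-port BR/MUL
[2] i3&i4  mulh;ld  -- dual
[3] i5  xor  -- RAW r0
[4] i6&i7  or;add  -- dual
[5] i8  or  -- RAW r1
[6] i9&i10  sub;add  -- dual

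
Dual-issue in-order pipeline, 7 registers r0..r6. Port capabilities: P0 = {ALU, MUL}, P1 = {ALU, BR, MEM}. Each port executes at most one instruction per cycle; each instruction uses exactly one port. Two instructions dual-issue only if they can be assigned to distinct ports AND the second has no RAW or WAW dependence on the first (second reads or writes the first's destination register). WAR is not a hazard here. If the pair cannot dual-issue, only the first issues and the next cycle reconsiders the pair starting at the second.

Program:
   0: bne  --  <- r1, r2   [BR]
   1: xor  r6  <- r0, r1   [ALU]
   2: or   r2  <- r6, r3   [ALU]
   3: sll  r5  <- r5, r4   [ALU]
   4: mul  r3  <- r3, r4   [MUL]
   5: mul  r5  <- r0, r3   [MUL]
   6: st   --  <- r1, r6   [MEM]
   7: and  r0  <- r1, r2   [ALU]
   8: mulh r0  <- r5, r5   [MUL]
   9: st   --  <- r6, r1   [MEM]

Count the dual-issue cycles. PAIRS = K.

PAIRS = 4

#0 head=0: bne.BR;xor.ALU i0&i1 dual
#1 head=2: or.ALU;sll.ALU i2&i3 dual
#2 head=4: mul.MUL i4 no-port MUL/MUL
#3 head=5: mul.MUL;st.MEM i5&i6 dual
#4 head=7: and.ALU i7 WAW r0
#5 head=8: mulh.MUL;st.MEM i8&i9 dual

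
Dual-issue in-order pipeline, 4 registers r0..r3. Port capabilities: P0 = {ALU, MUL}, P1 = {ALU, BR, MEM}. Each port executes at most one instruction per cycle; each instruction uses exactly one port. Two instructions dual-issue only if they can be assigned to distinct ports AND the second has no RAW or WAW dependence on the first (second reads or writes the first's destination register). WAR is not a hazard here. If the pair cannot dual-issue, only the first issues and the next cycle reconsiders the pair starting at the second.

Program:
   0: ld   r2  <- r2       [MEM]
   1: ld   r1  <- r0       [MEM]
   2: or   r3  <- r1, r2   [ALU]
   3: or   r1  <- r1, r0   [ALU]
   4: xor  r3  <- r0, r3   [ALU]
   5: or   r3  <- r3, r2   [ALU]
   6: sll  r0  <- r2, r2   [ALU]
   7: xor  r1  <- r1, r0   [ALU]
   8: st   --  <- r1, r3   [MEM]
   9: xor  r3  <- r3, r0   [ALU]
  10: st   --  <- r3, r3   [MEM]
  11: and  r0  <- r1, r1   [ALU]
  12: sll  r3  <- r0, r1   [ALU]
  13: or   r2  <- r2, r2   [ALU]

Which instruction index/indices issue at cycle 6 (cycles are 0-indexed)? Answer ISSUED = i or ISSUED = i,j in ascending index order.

  cy0 -> i0 (ld) no-port MEM/MEM
  cy1 -> i1 (ld) RAW r1
  cy2 -> i2,i3 (or;or) dual
  cy3 -> i4 (xor) RAW+WAW r3
  cy4 -> i5,i6 (or;sll) dual
  cy5 -> i7 (xor) RAW r1
  cy6 -> i8,i9 (st;xor) dual
  cy7 -> i10,i11 (st;and) dual
  cy8 -> i12,i13 (sll;or) dual

ISSUED = 8,9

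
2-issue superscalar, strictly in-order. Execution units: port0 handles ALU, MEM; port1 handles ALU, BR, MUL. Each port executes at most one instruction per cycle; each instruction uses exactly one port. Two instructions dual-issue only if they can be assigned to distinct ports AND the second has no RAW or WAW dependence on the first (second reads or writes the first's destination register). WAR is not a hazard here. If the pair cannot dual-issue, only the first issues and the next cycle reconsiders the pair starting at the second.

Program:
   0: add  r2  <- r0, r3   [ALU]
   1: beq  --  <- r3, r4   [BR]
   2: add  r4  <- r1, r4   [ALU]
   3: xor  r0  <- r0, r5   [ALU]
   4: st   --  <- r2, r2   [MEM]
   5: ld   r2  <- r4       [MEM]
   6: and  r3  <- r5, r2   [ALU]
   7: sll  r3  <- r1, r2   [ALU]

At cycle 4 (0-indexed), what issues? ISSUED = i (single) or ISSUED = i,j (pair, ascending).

ISSUED = 6

  cy0 -> i0+i1 (add.ALU beq.BR) pair
  cy1 -> i2+i3 (add.ALU xor.ALU) pair
  cy2 -> i4 (st.MEM) no-port MEM/MEM
  cy3 -> i5 (ld.MEM) RAW r2
  cy4 -> i6 (and.ALU) WAW r3
  cy5 -> i7 (sll.ALU) tail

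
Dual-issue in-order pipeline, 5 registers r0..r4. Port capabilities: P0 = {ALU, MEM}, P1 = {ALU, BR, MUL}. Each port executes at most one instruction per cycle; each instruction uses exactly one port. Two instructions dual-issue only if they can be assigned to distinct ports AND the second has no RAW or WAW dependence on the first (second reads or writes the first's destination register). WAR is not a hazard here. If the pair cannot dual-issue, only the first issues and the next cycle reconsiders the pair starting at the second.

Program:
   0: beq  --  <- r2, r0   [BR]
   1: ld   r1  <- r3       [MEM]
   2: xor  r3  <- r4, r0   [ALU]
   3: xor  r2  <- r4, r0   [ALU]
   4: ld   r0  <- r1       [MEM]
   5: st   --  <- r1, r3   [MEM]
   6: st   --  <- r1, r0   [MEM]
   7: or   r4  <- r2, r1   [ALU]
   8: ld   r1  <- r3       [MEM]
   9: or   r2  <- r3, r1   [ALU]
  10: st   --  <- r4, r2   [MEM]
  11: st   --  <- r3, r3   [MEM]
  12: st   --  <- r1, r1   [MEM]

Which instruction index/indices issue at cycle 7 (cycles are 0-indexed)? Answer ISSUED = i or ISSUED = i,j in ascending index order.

c0: i0+i1 beq.BR/ld.MEM  pair
c1: i2+i3 xor.ALU/xor.ALU  pair
c2: i4 ld.MEM  no-port MEM/MEM
c3: i5 st.MEM  no-port MEM/MEM
c4: i6+i7 st.MEM/or.ALU  pair
c5: i8 ld.MEM  RAW r1
c6: i9 or.ALU  RAW r2
c7: i10 st.MEM  no-port MEM/MEM
c8: i11 st.MEM  no-port MEM/MEM
c9: i12 st.MEM  tail

ISSUED = 10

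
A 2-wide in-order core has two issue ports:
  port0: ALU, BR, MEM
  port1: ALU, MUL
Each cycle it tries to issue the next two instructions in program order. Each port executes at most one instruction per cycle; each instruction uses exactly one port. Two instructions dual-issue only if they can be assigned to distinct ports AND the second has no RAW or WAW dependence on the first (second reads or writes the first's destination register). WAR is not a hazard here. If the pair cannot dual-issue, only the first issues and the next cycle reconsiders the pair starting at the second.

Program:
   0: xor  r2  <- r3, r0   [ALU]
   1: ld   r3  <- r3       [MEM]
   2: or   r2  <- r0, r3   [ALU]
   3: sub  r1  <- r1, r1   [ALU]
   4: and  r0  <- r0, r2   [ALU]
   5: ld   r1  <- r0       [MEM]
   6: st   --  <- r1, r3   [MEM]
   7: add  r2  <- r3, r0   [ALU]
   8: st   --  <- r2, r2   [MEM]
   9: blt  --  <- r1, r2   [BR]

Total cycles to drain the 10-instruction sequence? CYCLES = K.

c0: i0,i1 xor;ld  pair
c1: i2,i3 or;sub  pair
c2: i4 and  RAW r0
c3: i5 ld  no-port MEM/MEM
c4: i6,i7 st;add  pair
c5: i8 st  no-port MEM/BR
c6: i9 blt  tail

CYCLES = 7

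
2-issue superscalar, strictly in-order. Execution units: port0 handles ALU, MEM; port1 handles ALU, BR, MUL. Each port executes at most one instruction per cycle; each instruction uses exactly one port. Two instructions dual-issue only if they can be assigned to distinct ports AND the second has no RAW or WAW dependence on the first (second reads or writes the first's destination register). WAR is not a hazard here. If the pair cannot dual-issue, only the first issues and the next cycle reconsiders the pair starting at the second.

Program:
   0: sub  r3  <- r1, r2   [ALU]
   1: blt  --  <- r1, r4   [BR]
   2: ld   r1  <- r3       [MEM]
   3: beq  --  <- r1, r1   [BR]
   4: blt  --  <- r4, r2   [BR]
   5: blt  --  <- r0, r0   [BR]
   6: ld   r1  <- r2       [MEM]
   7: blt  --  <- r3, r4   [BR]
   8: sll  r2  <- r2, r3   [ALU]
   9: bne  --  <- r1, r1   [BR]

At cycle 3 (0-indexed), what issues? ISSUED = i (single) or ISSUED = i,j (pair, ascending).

0. sub.ALU/blt.BR @i0/i1  | dual
1. ld.MEM @i2  | RAW r1
2. beq.BR @i3  | no-port BR/BR
3. blt.BR @i4  | no-port BR/BR
4. blt.BR/ld.MEM @i5/i6  | dual
5. blt.BR/sll.ALU @i7/i8  | dual
6. bne.BR @i9  | tail

ISSUED = 4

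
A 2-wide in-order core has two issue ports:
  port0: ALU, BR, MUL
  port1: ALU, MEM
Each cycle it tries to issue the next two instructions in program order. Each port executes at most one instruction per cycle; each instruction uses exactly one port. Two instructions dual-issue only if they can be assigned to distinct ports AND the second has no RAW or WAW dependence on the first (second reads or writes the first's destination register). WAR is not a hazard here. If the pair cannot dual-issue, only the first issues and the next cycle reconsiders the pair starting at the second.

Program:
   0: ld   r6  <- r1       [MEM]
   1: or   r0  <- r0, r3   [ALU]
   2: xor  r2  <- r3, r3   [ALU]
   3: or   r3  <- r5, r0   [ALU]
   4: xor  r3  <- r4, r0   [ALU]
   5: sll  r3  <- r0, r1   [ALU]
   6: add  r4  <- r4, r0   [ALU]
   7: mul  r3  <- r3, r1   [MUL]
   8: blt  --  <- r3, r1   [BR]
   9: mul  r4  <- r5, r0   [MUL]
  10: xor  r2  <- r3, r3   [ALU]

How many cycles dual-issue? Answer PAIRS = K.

t=0 i0&i1:ld or ; pair
t=1 i2&i3:xor or ; pair
t=2 i4:xor ; WAW r3
t=3 i5&i6:sll add ; pair
t=4 i7:mul ; no-port MUL/BR
t=5 i8:blt ; no-port BR/MUL
t=6 i9&i10:mul xor ; pair

PAIRS = 4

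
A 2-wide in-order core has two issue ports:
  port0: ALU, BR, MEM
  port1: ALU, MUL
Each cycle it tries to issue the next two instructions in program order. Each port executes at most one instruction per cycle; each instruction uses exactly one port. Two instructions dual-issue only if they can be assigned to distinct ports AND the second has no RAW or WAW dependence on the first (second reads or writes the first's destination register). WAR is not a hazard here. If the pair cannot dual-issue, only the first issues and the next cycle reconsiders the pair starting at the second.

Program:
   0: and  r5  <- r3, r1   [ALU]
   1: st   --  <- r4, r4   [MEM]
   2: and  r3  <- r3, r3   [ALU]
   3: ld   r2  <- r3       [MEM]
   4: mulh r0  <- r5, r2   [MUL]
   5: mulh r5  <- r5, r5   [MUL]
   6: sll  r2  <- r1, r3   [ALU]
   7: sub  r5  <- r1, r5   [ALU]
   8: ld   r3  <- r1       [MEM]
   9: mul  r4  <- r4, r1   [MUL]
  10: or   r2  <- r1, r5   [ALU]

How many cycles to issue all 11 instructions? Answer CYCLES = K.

CYCLES = 7

[0] i0/i1  and.ALU+st.MEM  -- dual
[1] i2  and.ALU  -- RAW r3
[2] i3  ld.MEM  -- RAW r2
[3] i4  mulh.MUL  -- no-port MUL/MUL
[4] i5/i6  mulh.MUL+sll.ALU  -- dual
[5] i7/i8  sub.ALU+ld.MEM  -- dual
[6] i9/i10  mul.MUL+or.ALU  -- dual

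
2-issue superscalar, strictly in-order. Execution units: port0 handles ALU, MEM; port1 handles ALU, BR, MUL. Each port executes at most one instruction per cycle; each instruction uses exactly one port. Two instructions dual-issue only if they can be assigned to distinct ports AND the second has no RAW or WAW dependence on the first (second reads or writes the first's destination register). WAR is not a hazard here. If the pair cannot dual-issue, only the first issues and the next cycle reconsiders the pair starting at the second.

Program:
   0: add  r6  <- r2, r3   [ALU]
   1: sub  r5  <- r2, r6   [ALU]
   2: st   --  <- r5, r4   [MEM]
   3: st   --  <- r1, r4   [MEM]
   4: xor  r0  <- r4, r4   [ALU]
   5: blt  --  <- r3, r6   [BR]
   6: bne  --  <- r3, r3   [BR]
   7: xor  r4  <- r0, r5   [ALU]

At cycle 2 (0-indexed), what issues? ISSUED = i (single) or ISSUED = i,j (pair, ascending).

c0: i0 add  RAW r6
c1: i1 sub  RAW r5
c2: i2 st  no-port MEM/MEM
c3: i3,i4 st xor  pair
c4: i5 blt  no-port BR/BR
c5: i6,i7 bne xor  pair

ISSUED = 2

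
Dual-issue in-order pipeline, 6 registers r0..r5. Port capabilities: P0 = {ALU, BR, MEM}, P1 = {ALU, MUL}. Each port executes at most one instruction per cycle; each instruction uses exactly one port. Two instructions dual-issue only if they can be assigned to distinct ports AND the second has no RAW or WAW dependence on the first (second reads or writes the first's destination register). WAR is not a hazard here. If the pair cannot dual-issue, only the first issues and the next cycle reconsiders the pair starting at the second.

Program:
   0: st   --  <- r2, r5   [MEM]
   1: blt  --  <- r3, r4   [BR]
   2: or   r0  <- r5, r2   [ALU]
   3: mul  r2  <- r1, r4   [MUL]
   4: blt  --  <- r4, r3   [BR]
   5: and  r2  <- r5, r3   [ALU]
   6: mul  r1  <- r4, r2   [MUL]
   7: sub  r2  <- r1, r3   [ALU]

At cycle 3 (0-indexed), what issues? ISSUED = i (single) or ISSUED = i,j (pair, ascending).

#0 head=0: st i0 no-port MEM/BR
#1 head=1: blt or i1+i2 pair
#2 head=3: mul blt i3+i4 pair
#3 head=5: and i5 RAW r2
#4 head=6: mul i6 RAW r1
#5 head=7: sub i7 tail

ISSUED = 5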